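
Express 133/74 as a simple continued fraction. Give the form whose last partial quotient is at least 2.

[1; 1, 3, 1, 14]

133 = 1×74 + 59
74 = 1×59 + 15
59 = 3×15 + 14
15 = 1×14 + 1
14 = 14×1 + 0  (stop)
So 133/74 = [1; 1, 3, 1, 14].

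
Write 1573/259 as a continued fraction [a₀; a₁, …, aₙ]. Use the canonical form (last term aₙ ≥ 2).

1573 = 6·259 + 19
259 = 13·19 + 12
19 = 1·12 + 7
12 = 1·7 + 5
7 = 1·5 + 2
5 = 2·2 + 1
2 = 2·1 + 0  (stop)
So 1573/259 = [6; 13, 1, 1, 1, 2, 2].

[6; 13, 1, 1, 1, 2, 2]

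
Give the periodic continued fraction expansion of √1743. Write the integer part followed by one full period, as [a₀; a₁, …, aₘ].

a₀ = ⌊√1743⌋ = 41.
With m₀=0, d₀=1 and mₖ₊₁ = dₖaₖ − mₖ, dₖ₊₁ = (n − mₖ₊₁²)/dₖ, aₖ₊₁ = ⌊(a₀+mₖ₊₁)/dₖ₊₁⌋:
  k=1: m=41, d=62, a=1
  k=2: m=21, d=21, a=2
  k=3: m=21, d=62, a=1
  k=4: m=41, d=1, a=82
d=1 and a=2a₀=82 at k=4, so the next step gives (m, d) = (41, 62) again — its k=1 value — and the period has length 4.

[41; 1, 2, 1, 82]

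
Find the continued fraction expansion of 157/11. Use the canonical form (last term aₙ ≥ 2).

[14; 3, 1, 2]

157 = 14*11 + 3
11 = 3*3 + 2
3 = 1*2 + 1
2 = 2*1 + 0  (stop)
So 157/11 = [14; 3, 1, 2].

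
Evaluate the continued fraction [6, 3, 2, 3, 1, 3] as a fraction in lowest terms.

736/117

Using pₖ = aₖpₖ₋₁ + pₖ₋₂ and qₖ = aₖqₖ₋₁ + qₖ₋₂:
  k=0: a=6, p=6, q=1
  k=1: a=3, p=19, q=3
  k=2: a=2, p=44, q=7
  k=3: a=3, p=151, q=24
  k=4: a=1, p=195, q=31
  k=5: a=3, p=736, q=117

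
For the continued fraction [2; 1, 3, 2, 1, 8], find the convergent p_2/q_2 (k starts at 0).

Using pₖ = aₖpₖ₋₁ + pₖ₋₂, qₖ = aₖqₖ₋₁ + qₖ₋₂ (with p₋₁=1, p₋₂=0, q₋₁=0, q₋₂=1):
  k=0: a=2, p=2, q=1
  k=1: a=1, p=3, q=1
  k=2: a=3, p=11, q=4

11/4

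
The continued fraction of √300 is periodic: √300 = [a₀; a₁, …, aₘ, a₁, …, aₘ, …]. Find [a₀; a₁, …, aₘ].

a₀ = ⌊√300⌋ = 17.
With m₀=0, d₀=1 and mₖ₊₁ = dₖaₖ − mₖ, dₖ₊₁ = (n − mₖ₊₁²)/dₖ, aₖ₊₁ = ⌊(a₀+mₖ₊₁)/dₖ₊₁⌋:
  k=1: m=17, d=11, a=3
  k=2: m=16, d=4, a=8
  k=3: m=16, d=11, a=3
  k=4: m=17, d=1, a=34
d=1 and a=2a₀=34 at k=4, so the next step gives (m, d) = (17, 11) again — its k=1 value — and the period has length 4.

[17; 3, 8, 3, 34]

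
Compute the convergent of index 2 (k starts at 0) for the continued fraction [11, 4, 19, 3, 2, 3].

Using pₖ = aₖpₖ₋₁ + pₖ₋₂, qₖ = aₖqₖ₋₁ + qₖ₋₂ (with p₋₁=1, p₋₂=0, q₋₁=0, q₋₂=1):
  k=0: a=11, p=11, q=1
  k=1: a=4, p=45, q=4
  k=2: a=19, p=866, q=77

866/77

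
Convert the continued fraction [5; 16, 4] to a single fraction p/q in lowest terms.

Fold from the inside: start with 4/1.
  16 + 1/4 = 65/4
  5 + 4/65 = 329/65

329/65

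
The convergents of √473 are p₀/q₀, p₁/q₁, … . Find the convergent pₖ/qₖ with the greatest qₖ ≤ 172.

3719/171

√473 = [21; 1, 2, 1, 42, …] (period length 4).
Convergents:
  p_0/q_0 = 21/1
  p_1/q_1 = 22/1
  p_2/q_2 = 65/3
  p_3/q_3 = 87/4
  p_4/q_4 = 3719/171
  p_5/q_5 = 3806/175
q_4 = 171 ≤ 172 < 175 = q_5, so the answer is 3719/171.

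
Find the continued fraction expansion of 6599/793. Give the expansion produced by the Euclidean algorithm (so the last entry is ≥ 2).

[8; 3, 9, 9, 3]

6599 = 8×793 + 255
793 = 3×255 + 28
255 = 9×28 + 3
28 = 9×3 + 1
3 = 3×1 + 0  (stop)
So 6599/793 = [8; 3, 9, 9, 3].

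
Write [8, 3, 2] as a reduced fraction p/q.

58/7

Using pₖ = aₖpₖ₋₁ + pₖ₋₂ and qₖ = aₖqₖ₋₁ + qₖ₋₂:
  k=0: a=8, p=8, q=1
  k=1: a=3, p=25, q=3
  k=2: a=2, p=58, q=7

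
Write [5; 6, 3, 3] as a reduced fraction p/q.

Fold from the inside: start with 3/1.
  3 + 1/3 = 10/3
  6 + 3/10 = 63/10
  5 + 10/63 = 325/63

325/63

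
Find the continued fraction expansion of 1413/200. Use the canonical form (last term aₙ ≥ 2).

1413 = 7·200 + 13
200 = 15·13 + 5
13 = 2·5 + 3
5 = 1·3 + 2
3 = 1·2 + 1
2 = 2·1 + 0  (stop)
So 1413/200 = [7; 15, 2, 1, 1, 2].

[7; 15, 2, 1, 1, 2]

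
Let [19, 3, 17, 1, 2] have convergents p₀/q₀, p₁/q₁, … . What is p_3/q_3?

Using pₖ = aₖpₖ₋₁ + pₖ₋₂, qₖ = aₖqₖ₋₁ + qₖ₋₂ (with p₋₁=1, p₋₂=0, q₋₁=0, q₋₂=1):
  k=0: a=19, p=19, q=1
  k=1: a=3, p=58, q=3
  k=2: a=17, p=1005, q=52
  k=3: a=1, p=1063, q=55

1063/55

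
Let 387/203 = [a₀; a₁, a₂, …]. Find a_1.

387 = 1·203 + 184   →  a_0 = 1
203 = 1·184 + 19   →  a_1 = 1

1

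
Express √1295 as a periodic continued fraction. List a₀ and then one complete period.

[35; 1, 70]

a₀ = ⌊√1295⌋ = 35.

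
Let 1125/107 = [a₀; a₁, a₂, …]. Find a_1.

1

1125 = 10·107 + 55   →  a_0 = 10
107 = 1·55 + 52   →  a_1 = 1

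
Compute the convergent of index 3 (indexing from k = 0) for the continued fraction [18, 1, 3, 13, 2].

Using pₖ = aₖpₖ₋₁ + pₖ₋₂, qₖ = aₖqₖ₋₁ + qₖ₋₂ (with p₋₁=1, p₋₂=0, q₋₁=0, q₋₂=1):
  k=0: a=18, p=18, q=1
  k=1: a=1, p=19, q=1
  k=2: a=3, p=75, q=4
  k=3: a=13, p=994, q=53

994/53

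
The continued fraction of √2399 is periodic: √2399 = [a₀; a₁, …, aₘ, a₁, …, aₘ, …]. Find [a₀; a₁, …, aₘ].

[48; 1, 47, 1, 96]

a₀ = ⌊√2399⌋ = 48.
With m₀=0, d₀=1 and mₖ₊₁ = dₖaₖ − mₖ, dₖ₊₁ = (n − mₖ₊₁²)/dₖ, aₖ₊₁ = ⌊(a₀+mₖ₊₁)/dₖ₊₁⌋:
  k=1: m=48, d=95, a=1
  k=2: m=47, d=2, a=47
  k=3: m=47, d=95, a=1
  k=4: m=48, d=1, a=96
d=1 and a=2a₀=96 at k=4, so the next step gives (m, d) = (48, 95) again — its k=1 value — and the period has length 4.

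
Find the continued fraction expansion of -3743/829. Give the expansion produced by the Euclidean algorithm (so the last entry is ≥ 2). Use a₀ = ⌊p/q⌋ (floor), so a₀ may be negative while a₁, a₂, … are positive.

[-5; 2, 16, 12, 2]

-3743 = -5·829 + 402
829 = 2·402 + 25
402 = 16·25 + 2
25 = 12·2 + 1
2 = 2·1 + 0  (stop)
So -3743/829 = [-5; 2, 16, 12, 2].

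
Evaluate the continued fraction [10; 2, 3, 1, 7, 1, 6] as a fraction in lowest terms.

5681/544

Using pₖ = aₖpₖ₋₁ + pₖ₋₂ and qₖ = aₖqₖ₋₁ + qₖ₋₂:
  k=0: a=10, p=10, q=1
  k=1: a=2, p=21, q=2
  k=2: a=3, p=73, q=7
  k=3: a=1, p=94, q=9
  k=4: a=7, p=731, q=70
  k=5: a=1, p=825, q=79
  k=6: a=6, p=5681, q=544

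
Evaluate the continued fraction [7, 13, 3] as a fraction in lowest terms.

Using pₖ = aₖpₖ₋₁ + pₖ₋₂ and qₖ = aₖqₖ₋₁ + qₖ₋₂:
  k=0: a=7, p=7, q=1
  k=1: a=13, p=92, q=13
  k=2: a=3, p=283, q=40

283/40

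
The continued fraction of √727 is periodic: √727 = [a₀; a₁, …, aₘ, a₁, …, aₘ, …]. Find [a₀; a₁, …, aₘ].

a₀ = ⌊√727⌋ = 26.
With m₀=0, d₀=1 and mₖ₊₁ = dₖaₖ − mₖ, dₖ₊₁ = (n − mₖ₊₁²)/dₖ, aₖ₊₁ = ⌊(a₀+mₖ₊₁)/dₖ₊₁⌋:
  k=1: m=26, d=51, a=1
  k=2: m=25, d=2, a=25
  k=3: m=25, d=51, a=1
  k=4: m=26, d=1, a=52
d=1 and a=2a₀=52 at k=4, so the next step gives (m, d) = (26, 51) again — its k=1 value — and the period has length 4.

[26; 1, 25, 1, 52]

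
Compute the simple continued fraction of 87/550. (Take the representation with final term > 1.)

[0; 6, 3, 9, 3]

87 = 0*550 + 87
550 = 6*87 + 28
87 = 3*28 + 3
28 = 9*3 + 1
3 = 3*1 + 0  (stop)
So 87/550 = [0; 6, 3, 9, 3].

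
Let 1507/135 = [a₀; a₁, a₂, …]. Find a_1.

1507 = 11·135 + 22   →  a_0 = 11
135 = 6·22 + 3   →  a_1 = 6

6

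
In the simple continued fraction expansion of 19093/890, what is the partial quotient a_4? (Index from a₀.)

3

19093 = 21·890 + 403   →  a_0 = 21
890 = 2·403 + 84   →  a_1 = 2
403 = 4·84 + 67   →  a_2 = 4
84 = 1·67 + 17   →  a_3 = 1
67 = 3·17 + 16   →  a_4 = 3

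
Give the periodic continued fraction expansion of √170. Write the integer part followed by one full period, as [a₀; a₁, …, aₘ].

[13; 26]

a₀ = ⌊√170⌋ = 13.
With m₀=0, d₀=1 and mₖ₊₁ = dₖaₖ − mₖ, dₖ₊₁ = (n − mₖ₊₁²)/dₖ, aₖ₊₁ = ⌊(a₀+mₖ₊₁)/dₖ₊₁⌋:
  k=1: m=13, d=1, a=26
d=1 and a=2a₀=26 at k=1, so the next step gives (m, d) = (13, 1) again — its k=1 value — and the period has length 1.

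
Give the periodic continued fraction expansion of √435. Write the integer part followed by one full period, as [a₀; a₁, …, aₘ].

[20; 1, 5, 1, 40]

a₀ = ⌊√435⌋ = 20.
With m₀=0, d₀=1 and mₖ₊₁ = dₖaₖ − mₖ, dₖ₊₁ = (n − mₖ₊₁²)/dₖ, aₖ₊₁ = ⌊(a₀+mₖ₊₁)/dₖ₊₁⌋:
  k=1: m=20, d=35, a=1
  k=2: m=15, d=6, a=5
  k=3: m=15, d=35, a=1
  k=4: m=20, d=1, a=40
d=1 and a=2a₀=40 at k=4, so the next step gives (m, d) = (20, 35) again — its k=1 value — and the period has length 4.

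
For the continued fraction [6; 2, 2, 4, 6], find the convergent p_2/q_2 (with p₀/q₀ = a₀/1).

Using pₖ = aₖpₖ₋₁ + pₖ₋₂, qₖ = aₖqₖ₋₁ + qₖ₋₂ (with p₋₁=1, p₋₂=0, q₋₁=0, q₋₂=1):
  k=0: a=6, p=6, q=1
  k=1: a=2, p=13, q=2
  k=2: a=2, p=32, q=5

32/5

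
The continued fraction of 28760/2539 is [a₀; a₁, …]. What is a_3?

28760 = 11·2539 + 831   →  a_0 = 11
2539 = 3·831 + 46   →  a_1 = 3
831 = 18·46 + 3   →  a_2 = 18
46 = 15·3 + 1   →  a_3 = 15

15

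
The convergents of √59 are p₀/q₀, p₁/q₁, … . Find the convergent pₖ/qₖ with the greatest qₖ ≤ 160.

530/69

√59 = [7; 1, 2, 7, 2, 1, 14, …] (period length 6).
Convergents:
  p_0/q_0 = 7/1
  p_1/q_1 = 8/1
  p_2/q_2 = 23/3
  p_3/q_3 = 169/22
  p_4/q_4 = 361/47
  p_5/q_5 = 530/69
  p_6/q_6 = 7781/1013
q_5 = 69 ≤ 160 < 1013 = q_6, so the answer is 530/69.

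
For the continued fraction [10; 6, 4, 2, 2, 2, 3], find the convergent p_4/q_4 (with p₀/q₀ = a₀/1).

Using pₖ = aₖpₖ₋₁ + pₖ₋₂, qₖ = aₖqₖ₋₁ + qₖ₋₂ (with p₋₁=1, p₋₂=0, q₋₁=0, q₋₂=1):
  k=0: a=10, p=10, q=1
  k=1: a=6, p=61, q=6
  k=2: a=4, p=254, q=25
  k=3: a=2, p=569, q=56
  k=4: a=2, p=1392, q=137

1392/137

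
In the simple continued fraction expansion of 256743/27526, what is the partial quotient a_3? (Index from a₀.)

18

256743 = 9·27526 + 9009   →  a_0 = 9
27526 = 3·9009 + 499   →  a_1 = 3
9009 = 18·499 + 27   →  a_2 = 18
499 = 18·27 + 13   →  a_3 = 18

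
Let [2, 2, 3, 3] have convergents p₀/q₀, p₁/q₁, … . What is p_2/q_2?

Using pₖ = aₖpₖ₋₁ + pₖ₋₂, qₖ = aₖqₖ₋₁ + qₖ₋₂ (with p₋₁=1, p₋₂=0, q₋₁=0, q₋₂=1):
  k=0: a=2, p=2, q=1
  k=1: a=2, p=5, q=2
  k=2: a=3, p=17, q=7

17/7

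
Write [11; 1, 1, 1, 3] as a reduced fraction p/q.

128/11

Fold from the inside: start with 3/1.
  1 + 1/3 = 4/3
  1 + 3/4 = 7/4
  1 + 4/7 = 11/7
  11 + 7/11 = 128/11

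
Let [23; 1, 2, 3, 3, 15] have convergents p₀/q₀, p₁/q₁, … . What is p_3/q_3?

237/10

Using pₖ = aₖpₖ₋₁ + pₖ₋₂, qₖ = aₖqₖ₋₁ + qₖ₋₂ (with p₋₁=1, p₋₂=0, q₋₁=0, q₋₂=1):
  k=0: a=23, p=23, q=1
  k=1: a=1, p=24, q=1
  k=2: a=2, p=71, q=3
  k=3: a=3, p=237, q=10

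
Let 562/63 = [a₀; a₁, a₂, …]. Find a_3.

562 = 8·63 + 58   →  a_0 = 8
63 = 1·58 + 5   →  a_1 = 1
58 = 11·5 + 3   →  a_2 = 11
5 = 1·3 + 2   →  a_3 = 1

1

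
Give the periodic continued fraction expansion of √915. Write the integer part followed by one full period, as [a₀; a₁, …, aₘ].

a₀ = ⌊√915⌋ = 30.
With m₀=0, d₀=1 and mₖ₊₁ = dₖaₖ − mₖ, dₖ₊₁ = (n − mₖ₊₁²)/dₖ, aₖ₊₁ = ⌊(a₀+mₖ₊₁)/dₖ₊₁⌋:
  k=1: m=30, d=15, a=4
  k=2: m=30, d=1, a=60
d=1 and a=2a₀=60 at k=2, so the next step gives (m, d) = (30, 15) again — its k=1 value — and the period has length 2.

[30; 4, 60]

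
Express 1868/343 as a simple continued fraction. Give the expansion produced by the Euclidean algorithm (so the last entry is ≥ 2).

1868 = 5×343 + 153
343 = 2×153 + 37
153 = 4×37 + 5
37 = 7×5 + 2
5 = 2×2 + 1
2 = 2×1 + 0  (stop)
So 1868/343 = [5; 2, 4, 7, 2, 2].

[5; 2, 4, 7, 2, 2]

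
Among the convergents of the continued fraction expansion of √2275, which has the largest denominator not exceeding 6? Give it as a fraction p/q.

√2275 = [47; 1, 2, 3, 2, 1, 94, …] (period length 6).
Convergents:
  p_0/q_0 = 47/1
  p_1/q_1 = 48/1
  p_2/q_2 = 143/3
  p_3/q_3 = 477/10
q_2 = 3 ≤ 6 < 10 = q_3, so the answer is 143/3.

143/3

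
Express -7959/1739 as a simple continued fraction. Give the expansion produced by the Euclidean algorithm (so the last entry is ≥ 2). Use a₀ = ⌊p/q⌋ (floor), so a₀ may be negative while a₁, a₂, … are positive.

-7959 = -5*1739 + 736
1739 = 2*736 + 267
736 = 2*267 + 202
267 = 1*202 + 65
202 = 3*65 + 7
65 = 9*7 + 2
7 = 3*2 + 1
2 = 2*1 + 0  (stop)
So -7959/1739 = [-5; 2, 2, 1, 3, 9, 3, 2].

[-5; 2, 2, 1, 3, 9, 3, 2]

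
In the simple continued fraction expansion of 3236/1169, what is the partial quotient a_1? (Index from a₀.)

3236 = 2·1169 + 898   →  a_0 = 2
1169 = 1·898 + 271   →  a_1 = 1

1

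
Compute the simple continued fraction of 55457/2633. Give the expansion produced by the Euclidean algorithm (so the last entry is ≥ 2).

55457 = 21·2633 + 164
2633 = 16·164 + 9
164 = 18·9 + 2
9 = 4·2 + 1
2 = 2·1 + 0  (stop)
So 55457/2633 = [21; 16, 18, 4, 2].

[21; 16, 18, 4, 2]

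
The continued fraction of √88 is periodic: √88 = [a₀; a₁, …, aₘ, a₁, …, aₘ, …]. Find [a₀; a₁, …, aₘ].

[9; 2, 1, 1, 1, 2, 18]

a₀ = ⌊√88⌋ = 9.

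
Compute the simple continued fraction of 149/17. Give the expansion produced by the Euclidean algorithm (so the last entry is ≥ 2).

149 = 8·17 + 13
17 = 1·13 + 4
13 = 3·4 + 1
4 = 4·1 + 0  (stop)
So 149/17 = [8; 1, 3, 4].

[8; 1, 3, 4]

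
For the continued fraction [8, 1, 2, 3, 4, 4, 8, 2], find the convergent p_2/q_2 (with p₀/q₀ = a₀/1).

26/3

Using pₖ = aₖpₖ₋₁ + pₖ₋₂, qₖ = aₖqₖ₋₁ + qₖ₋₂ (with p₋₁=1, p₋₂=0, q₋₁=0, q₋₂=1):
  k=0: a=8, p=8, q=1
  k=1: a=1, p=9, q=1
  k=2: a=2, p=26, q=3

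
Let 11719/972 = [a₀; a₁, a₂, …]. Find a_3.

11719 = 12·972 + 55   →  a_0 = 12
972 = 17·55 + 37   →  a_1 = 17
55 = 1·37 + 18   →  a_2 = 1
37 = 2·18 + 1   →  a_3 = 2

2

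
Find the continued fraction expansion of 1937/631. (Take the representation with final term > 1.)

1937 = 3*631 + 44
631 = 14*44 + 15
44 = 2*15 + 14
15 = 1*14 + 1
14 = 14*1 + 0  (stop)
So 1937/631 = [3; 14, 2, 1, 14].

[3; 14, 2, 1, 14]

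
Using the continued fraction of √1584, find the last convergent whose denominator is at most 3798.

79201/1990

√1584 = [39; 1, 3, 1, 78, …] (period length 4).
Convergents:
  p_0/q_0 = 39/1
  p_1/q_1 = 40/1
  p_2/q_2 = 159/4
  p_3/q_3 = 199/5
  p_4/q_4 = 15681/394
  p_5/q_5 = 15880/399
  p_6/q_6 = 63321/1591
  p_7/q_7 = 79201/1990
  p_8/q_8 = 6240999/156811
q_7 = 1990 ≤ 3798 < 156811 = q_8, so the answer is 79201/1990.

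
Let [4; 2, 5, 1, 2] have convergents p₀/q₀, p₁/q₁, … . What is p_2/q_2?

Using pₖ = aₖpₖ₋₁ + pₖ₋₂, qₖ = aₖqₖ₋₁ + qₖ₋₂ (with p₋₁=1, p₋₂=0, q₋₁=0, q₋₂=1):
  k=0: a=4, p=4, q=1
  k=1: a=2, p=9, q=2
  k=2: a=5, p=49, q=11

49/11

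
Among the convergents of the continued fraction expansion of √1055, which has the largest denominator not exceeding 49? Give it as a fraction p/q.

√1055 = [32; 2, 12, 2, 64, …] (period length 4).
Convergents:
  p_0/q_0 = 32/1
  p_1/q_1 = 65/2
  p_2/q_2 = 812/25
  p_3/q_3 = 1689/52
q_2 = 25 ≤ 49 < 52 = q_3, so the answer is 812/25.

812/25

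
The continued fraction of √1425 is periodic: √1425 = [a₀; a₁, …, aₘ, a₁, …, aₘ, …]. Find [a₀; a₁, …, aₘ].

[37; 1, 2, 1, 74]

a₀ = ⌊√1425⌋ = 37.
With m₀=0, d₀=1 and mₖ₊₁ = dₖaₖ − mₖ, dₖ₊₁ = (n − mₖ₊₁²)/dₖ, aₖ₊₁ = ⌊(a₀+mₖ₊₁)/dₖ₊₁⌋:
  k=1: m=37, d=56, a=1
  k=2: m=19, d=19, a=2
  k=3: m=19, d=56, a=1
  k=4: m=37, d=1, a=74
d=1 and a=2a₀=74 at k=4, so the next step gives (m, d) = (37, 56) again — its k=1 value — and the period has length 4.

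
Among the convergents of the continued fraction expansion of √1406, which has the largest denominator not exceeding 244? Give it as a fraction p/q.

√1406 = [37; 2, 74, …] (period length 2).
Convergents:
  p_0/q_0 = 37/1
  p_1/q_1 = 75/2
  p_2/q_2 = 5587/149
  p_3/q_3 = 11249/300
q_2 = 149 ≤ 244 < 300 = q_3, so the answer is 5587/149.

5587/149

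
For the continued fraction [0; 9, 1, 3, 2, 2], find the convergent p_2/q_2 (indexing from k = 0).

Using pₖ = aₖpₖ₋₁ + pₖ₋₂, qₖ = aₖqₖ₋₁ + qₖ₋₂ (with p₋₁=1, p₋₂=0, q₋₁=0, q₋₂=1):
  k=0: a=0, p=0, q=1
  k=1: a=9, p=1, q=9
  k=2: a=1, p=1, q=10

1/10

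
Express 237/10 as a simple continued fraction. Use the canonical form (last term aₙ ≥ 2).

237 = 23*10 + 7
10 = 1*7 + 3
7 = 2*3 + 1
3 = 3*1 + 0  (stop)
So 237/10 = [23; 1, 2, 3].

[23; 1, 2, 3]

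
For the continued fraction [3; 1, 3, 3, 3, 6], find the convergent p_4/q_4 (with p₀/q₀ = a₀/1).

162/43

Using pₖ = aₖpₖ₋₁ + pₖ₋₂, qₖ = aₖqₖ₋₁ + qₖ₋₂ (with p₋₁=1, p₋₂=0, q₋₁=0, q₋₂=1):
  k=0: a=3, p=3, q=1
  k=1: a=1, p=4, q=1
  k=2: a=3, p=15, q=4
  k=3: a=3, p=49, q=13
  k=4: a=3, p=162, q=43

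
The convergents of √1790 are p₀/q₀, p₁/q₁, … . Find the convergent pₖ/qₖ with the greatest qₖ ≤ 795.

√1790 = [42; 3, 4, 8, 4, 3, 84, …] (period length 6).
Convergents:
  p_0/q_0 = 42/1
  p_1/q_1 = 127/3
  p_2/q_2 = 550/13
  p_3/q_3 = 4527/107
  p_4/q_4 = 18658/441
  p_5/q_5 = 60501/1430
q_4 = 441 ≤ 795 < 1430 = q_5, so the answer is 18658/441.

18658/441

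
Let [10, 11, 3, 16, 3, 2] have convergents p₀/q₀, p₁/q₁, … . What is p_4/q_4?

Using pₖ = aₖpₖ₋₁ + pₖ₋₂, qₖ = aₖqₖ₋₁ + qₖ₋₂ (with p₋₁=1, p₋₂=0, q₋₁=0, q₋₂=1):
  k=0: a=10, p=10, q=1
  k=1: a=11, p=111, q=11
  k=2: a=3, p=343, q=34
  k=3: a=16, p=5599, q=555
  k=4: a=3, p=17140, q=1699

17140/1699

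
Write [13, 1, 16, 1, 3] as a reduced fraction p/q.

Fold from the inside: start with 3/1.
  1 + 1/3 = 4/3
  16 + 3/4 = 67/4
  1 + 4/67 = 71/67
  13 + 67/71 = 990/71

990/71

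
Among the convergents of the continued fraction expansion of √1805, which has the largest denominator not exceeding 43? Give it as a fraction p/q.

1402/33

√1805 = [42; 2, 16, 2, 84, …] (period length 4).
Convergents:
  p_0/q_0 = 42/1
  p_1/q_1 = 85/2
  p_2/q_2 = 1402/33
  p_3/q_3 = 2889/68
q_2 = 33 ≤ 43 < 68 = q_3, so the answer is 1402/33.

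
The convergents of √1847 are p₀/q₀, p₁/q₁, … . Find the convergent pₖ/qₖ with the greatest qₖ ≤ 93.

1848/43

√1847 = [42; 1, 41, 1, 84, …] (period length 4).
Convergents:
  p_0/q_0 = 42/1
  p_1/q_1 = 43/1
  p_2/q_2 = 1805/42
  p_3/q_3 = 1848/43
  p_4/q_4 = 157037/3654
q_3 = 43 ≤ 93 < 3654 = q_4, so the answer is 1848/43.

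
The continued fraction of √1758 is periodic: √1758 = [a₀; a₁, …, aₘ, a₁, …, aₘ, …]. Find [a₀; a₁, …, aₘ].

a₀ = ⌊√1758⌋ = 41.

[41; 1, 12, 1, 82]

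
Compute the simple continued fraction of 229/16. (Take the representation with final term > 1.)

[14; 3, 5]

229 = 14*16 + 5
16 = 3*5 + 1
5 = 5*1 + 0  (stop)
So 229/16 = [14; 3, 5].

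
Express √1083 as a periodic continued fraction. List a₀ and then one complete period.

[32; 1, 9, 1, 64]

a₀ = ⌊√1083⌋ = 32.
With m₀=0, d₀=1 and mₖ₊₁ = dₖaₖ − mₖ, dₖ₊₁ = (n − mₖ₊₁²)/dₖ, aₖ₊₁ = ⌊(a₀+mₖ₊₁)/dₖ₊₁⌋:
  k=1: m=32, d=59, a=1
  k=2: m=27, d=6, a=9
  k=3: m=27, d=59, a=1
  k=4: m=32, d=1, a=64
d=1 and a=2a₀=64 at k=4, so the next step gives (m, d) = (32, 59) again — its k=1 value — and the period has length 4.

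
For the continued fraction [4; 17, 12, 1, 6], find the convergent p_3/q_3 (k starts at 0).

Using pₖ = aₖpₖ₋₁ + pₖ₋₂, qₖ = aₖqₖ₋₁ + qₖ₋₂ (with p₋₁=1, p₋₂=0, q₋₁=0, q₋₂=1):
  k=0: a=4, p=4, q=1
  k=1: a=17, p=69, q=17
  k=2: a=12, p=832, q=205
  k=3: a=1, p=901, q=222

901/222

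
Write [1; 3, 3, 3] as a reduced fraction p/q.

43/33

Using pₖ = aₖpₖ₋₁ + pₖ₋₂ and qₖ = aₖqₖ₋₁ + qₖ₋₂:
  k=0: a=1, p=1, q=1
  k=1: a=3, p=4, q=3
  k=2: a=3, p=13, q=10
  k=3: a=3, p=43, q=33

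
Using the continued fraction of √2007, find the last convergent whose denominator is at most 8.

224/5

√2007 = [44; 1, 3, 1, 88, …] (period length 4).
Convergents:
  p_0/q_0 = 44/1
  p_1/q_1 = 45/1
  p_2/q_2 = 179/4
  p_3/q_3 = 224/5
  p_4/q_4 = 19891/444
q_3 = 5 ≤ 8 < 444 = q_4, so the answer is 224/5.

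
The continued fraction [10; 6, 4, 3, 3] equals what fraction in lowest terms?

Fold from the inside: start with 3/1.
  3 + 1/3 = 10/3
  4 + 3/10 = 43/10
  6 + 10/43 = 268/43
  10 + 43/268 = 2723/268

2723/268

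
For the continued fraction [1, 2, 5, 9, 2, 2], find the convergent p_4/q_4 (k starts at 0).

Using pₖ = aₖpₖ₋₁ + pₖ₋₂, qₖ = aₖqₖ₋₁ + qₖ₋₂ (with p₋₁=1, p₋₂=0, q₋₁=0, q₋₂=1):
  k=0: a=1, p=1, q=1
  k=1: a=2, p=3, q=2
  k=2: a=5, p=16, q=11
  k=3: a=9, p=147, q=101
  k=4: a=2, p=310, q=213

310/213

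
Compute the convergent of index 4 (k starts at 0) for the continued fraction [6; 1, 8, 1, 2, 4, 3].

200/29

Using pₖ = aₖpₖ₋₁ + pₖ₋₂, qₖ = aₖqₖ₋₁ + qₖ₋₂ (with p₋₁=1, p₋₂=0, q₋₁=0, q₋₂=1):
  k=0: a=6, p=6, q=1
  k=1: a=1, p=7, q=1
  k=2: a=8, p=62, q=9
  k=3: a=1, p=69, q=10
  k=4: a=2, p=200, q=29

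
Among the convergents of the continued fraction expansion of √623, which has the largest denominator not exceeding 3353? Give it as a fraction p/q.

31175/1249

√623 = [24; 1, 23, 1, 48, …] (period length 4).
Convergents:
  p_0/q_0 = 24/1
  p_1/q_1 = 25/1
  p_2/q_2 = 599/24
  p_3/q_3 = 624/25
  p_4/q_4 = 30551/1224
  p_5/q_5 = 31175/1249
  p_6/q_6 = 747576/29951
q_5 = 1249 ≤ 3353 < 29951 = q_6, so the answer is 31175/1249.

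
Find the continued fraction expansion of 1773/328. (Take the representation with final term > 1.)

[5; 2, 2, 6, 1, 8]

1773 = 5×328 + 133
328 = 2×133 + 62
133 = 2×62 + 9
62 = 6×9 + 8
9 = 1×8 + 1
8 = 8×1 + 0  (stop)
So 1773/328 = [5; 2, 2, 6, 1, 8].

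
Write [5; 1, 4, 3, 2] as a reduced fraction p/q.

215/37

Using pₖ = aₖpₖ₋₁ + pₖ₋₂ and qₖ = aₖqₖ₋₁ + qₖ₋₂:
  k=0: a=5, p=5, q=1
  k=1: a=1, p=6, q=1
  k=2: a=4, p=29, q=5
  k=3: a=3, p=93, q=16
  k=4: a=2, p=215, q=37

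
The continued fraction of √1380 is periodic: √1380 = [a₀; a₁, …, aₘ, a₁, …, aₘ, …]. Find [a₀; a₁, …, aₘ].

[37; 6, 1, 2, 1, 6, 74]

a₀ = ⌊√1380⌋ = 37.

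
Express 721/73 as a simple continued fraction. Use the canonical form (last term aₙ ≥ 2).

[9; 1, 7, 9]

721 = 9×73 + 64
73 = 1×64 + 9
64 = 7×9 + 1
9 = 9×1 + 0  (stop)
So 721/73 = [9; 1, 7, 9].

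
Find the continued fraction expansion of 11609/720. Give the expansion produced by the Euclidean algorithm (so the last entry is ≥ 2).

11609 = 16·720 + 89
720 = 8·89 + 8
89 = 11·8 + 1
8 = 8·1 + 0  (stop)
So 11609/720 = [16; 8, 11, 8].

[16; 8, 11, 8]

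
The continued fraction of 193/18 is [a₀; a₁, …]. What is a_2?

2

193 = 10·18 + 13   →  a_0 = 10
18 = 1·13 + 5   →  a_1 = 1
13 = 2·5 + 3   →  a_2 = 2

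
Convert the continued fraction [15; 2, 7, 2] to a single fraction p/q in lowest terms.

Fold from the inside: start with 2/1.
  7 + 1/2 = 15/2
  2 + 2/15 = 32/15
  15 + 15/32 = 495/32

495/32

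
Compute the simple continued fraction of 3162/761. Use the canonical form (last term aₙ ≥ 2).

3162 = 4*761 + 118
761 = 6*118 + 53
118 = 2*53 + 12
53 = 4*12 + 5
12 = 2*5 + 2
5 = 2*2 + 1
2 = 2*1 + 0  (stop)
So 3162/761 = [4; 6, 2, 4, 2, 2, 2].

[4; 6, 2, 4, 2, 2, 2]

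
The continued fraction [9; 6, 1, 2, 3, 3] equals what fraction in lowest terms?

Using pₖ = aₖpₖ₋₁ + pₖ₋₂ and qₖ = aₖqₖ₋₁ + qₖ₋₂:
  k=0: a=9, p=9, q=1
  k=1: a=6, p=55, q=6
  k=2: a=1, p=64, q=7
  k=3: a=2, p=183, q=20
  k=4: a=3, p=613, q=67
  k=5: a=3, p=2022, q=221

2022/221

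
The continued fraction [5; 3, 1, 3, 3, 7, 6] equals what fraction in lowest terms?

11568/2197

Using pₖ = aₖpₖ₋₁ + pₖ₋₂ and qₖ = aₖqₖ₋₁ + qₖ₋₂:
  k=0: a=5, p=5, q=1
  k=1: a=3, p=16, q=3
  k=2: a=1, p=21, q=4
  k=3: a=3, p=79, q=15
  k=4: a=3, p=258, q=49
  k=5: a=7, p=1885, q=358
  k=6: a=6, p=11568, q=2197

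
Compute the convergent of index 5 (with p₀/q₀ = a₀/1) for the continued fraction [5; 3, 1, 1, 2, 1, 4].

132/25

Using pₖ = aₖpₖ₋₁ + pₖ₋₂, qₖ = aₖqₖ₋₁ + qₖ₋₂ (with p₋₁=1, p₋₂=0, q₋₁=0, q₋₂=1):
  k=0: a=5, p=5, q=1
  k=1: a=3, p=16, q=3
  k=2: a=1, p=21, q=4
  k=3: a=1, p=37, q=7
  k=4: a=2, p=95, q=18
  k=5: a=1, p=132, q=25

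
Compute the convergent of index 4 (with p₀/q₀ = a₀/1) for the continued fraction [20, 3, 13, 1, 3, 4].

3435/169

Using pₖ = aₖpₖ₋₁ + pₖ₋₂, qₖ = aₖqₖ₋₁ + qₖ₋₂ (with p₋₁=1, p₋₂=0, q₋₁=0, q₋₂=1):
  k=0: a=20, p=20, q=1
  k=1: a=3, p=61, q=3
  k=2: a=13, p=813, q=40
  k=3: a=1, p=874, q=43
  k=4: a=3, p=3435, q=169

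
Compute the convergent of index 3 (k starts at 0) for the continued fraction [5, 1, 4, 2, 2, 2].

64/11

Using pₖ = aₖpₖ₋₁ + pₖ₋₂, qₖ = aₖqₖ₋₁ + qₖ₋₂ (with p₋₁=1, p₋₂=0, q₋₁=0, q₋₂=1):
  k=0: a=5, p=5, q=1
  k=1: a=1, p=6, q=1
  k=2: a=4, p=29, q=5
  k=3: a=2, p=64, q=11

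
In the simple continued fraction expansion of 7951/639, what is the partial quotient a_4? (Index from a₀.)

7951 = 12·639 + 283   →  a_0 = 12
639 = 2·283 + 73   →  a_1 = 2
283 = 3·73 + 64   →  a_2 = 3
73 = 1·64 + 9   →  a_3 = 1
64 = 7·9 + 1   →  a_4 = 7

7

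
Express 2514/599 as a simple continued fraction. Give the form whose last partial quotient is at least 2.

[4; 5, 13, 9]

2514 = 4·599 + 118
599 = 5·118 + 9
118 = 13·9 + 1
9 = 9·1 + 0  (stop)
So 2514/599 = [4; 5, 13, 9].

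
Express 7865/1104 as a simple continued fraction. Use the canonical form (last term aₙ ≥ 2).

[7; 8, 17, 8]

7865 = 7*1104 + 137
1104 = 8*137 + 8
137 = 17*8 + 1
8 = 8*1 + 0  (stop)
So 7865/1104 = [7; 8, 17, 8].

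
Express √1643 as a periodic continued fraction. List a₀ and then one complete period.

a₀ = ⌊√1643⌋ = 40.
With m₀=0, d₀=1 and mₖ₊₁ = dₖaₖ − mₖ, dₖ₊₁ = (n − mₖ₊₁²)/dₖ, aₖ₊₁ = ⌊(a₀+mₖ₊₁)/dₖ₊₁⌋:
  k=1: m=40, d=43, a=1
  k=2: m=3, d=38, a=1
  k=3: m=35, d=11, a=6
  k=4: m=31, d=62, a=1
  k=5: m=31, d=11, a=6
  k=6: m=35, d=38, a=1
  k=7: m=3, d=43, a=1
  k=8: m=40, d=1, a=80
d=1 and a=2a₀=80 at k=8, so the next step gives (m, d) = (40, 43) again — its k=1 value — and the period has length 8.

[40; 1, 1, 6, 1, 6, 1, 1, 80]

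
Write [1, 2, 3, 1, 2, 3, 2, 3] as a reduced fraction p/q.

955/663

Fold from the inside: start with 3/1.
  2 + 1/3 = 7/3
  3 + 3/7 = 24/7
  2 + 7/24 = 55/24
  1 + 24/55 = 79/55
  3 + 55/79 = 292/79
  2 + 79/292 = 663/292
  1 + 292/663 = 955/663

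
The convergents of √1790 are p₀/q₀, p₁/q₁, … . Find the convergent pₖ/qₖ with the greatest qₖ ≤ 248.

4527/107

√1790 = [42; 3, 4, 8, 4, 3, 84, …] (period length 6).
Convergents:
  p_0/q_0 = 42/1
  p_1/q_1 = 127/3
  p_2/q_2 = 550/13
  p_3/q_3 = 4527/107
  p_4/q_4 = 18658/441
q_3 = 107 ≤ 248 < 441 = q_4, so the answer is 4527/107.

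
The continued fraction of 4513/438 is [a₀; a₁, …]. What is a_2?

4513 = 10·438 + 133   →  a_0 = 10
438 = 3·133 + 39   →  a_1 = 3
133 = 3·39 + 16   →  a_2 = 3

3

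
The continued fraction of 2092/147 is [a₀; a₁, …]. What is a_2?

2092 = 14·147 + 34   →  a_0 = 14
147 = 4·34 + 11   →  a_1 = 4
34 = 3·11 + 1   →  a_2 = 3

3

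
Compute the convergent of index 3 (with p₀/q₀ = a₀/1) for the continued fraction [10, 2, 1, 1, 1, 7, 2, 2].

Using pₖ = aₖpₖ₋₁ + pₖ₋₂, qₖ = aₖqₖ₋₁ + qₖ₋₂ (with p₋₁=1, p₋₂=0, q₋₁=0, q₋₂=1):
  k=0: a=10, p=10, q=1
  k=1: a=2, p=21, q=2
  k=2: a=1, p=31, q=3
  k=3: a=1, p=52, q=5

52/5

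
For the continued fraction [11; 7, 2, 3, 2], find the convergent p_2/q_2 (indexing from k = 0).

Using pₖ = aₖpₖ₋₁ + pₖ₋₂, qₖ = aₖqₖ₋₁ + qₖ₋₂ (with p₋₁=1, p₋₂=0, q₋₁=0, q₋₂=1):
  k=0: a=11, p=11, q=1
  k=1: a=7, p=78, q=7
  k=2: a=2, p=167, q=15

167/15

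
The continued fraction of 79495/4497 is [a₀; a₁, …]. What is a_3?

79495 = 17·4497 + 3046   →  a_0 = 17
4497 = 1·3046 + 1451   →  a_1 = 1
3046 = 2·1451 + 144   →  a_2 = 2
1451 = 10·144 + 11   →  a_3 = 10

10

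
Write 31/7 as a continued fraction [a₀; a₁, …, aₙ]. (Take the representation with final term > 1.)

31 = 4*7 + 3
7 = 2*3 + 1
3 = 3*1 + 0  (stop)
So 31/7 = [4; 2, 3].

[4; 2, 3]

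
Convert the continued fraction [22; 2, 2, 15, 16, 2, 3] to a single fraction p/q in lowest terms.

199159/8890

Fold from the inside: start with 3/1.
  2 + 1/3 = 7/3
  16 + 3/7 = 115/7
  15 + 7/115 = 1732/115
  2 + 115/1732 = 3579/1732
  2 + 1732/3579 = 8890/3579
  22 + 3579/8890 = 199159/8890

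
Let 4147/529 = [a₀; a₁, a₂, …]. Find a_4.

2

4147 = 7·529 + 444   →  a_0 = 7
529 = 1·444 + 85   →  a_1 = 1
444 = 5·85 + 19   →  a_2 = 5
85 = 4·19 + 9   →  a_3 = 4
19 = 2·9 + 1   →  a_4 = 2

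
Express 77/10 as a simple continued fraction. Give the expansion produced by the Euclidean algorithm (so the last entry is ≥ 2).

77 = 7·10 + 7
10 = 1·7 + 3
7 = 2·3 + 1
3 = 3·1 + 0  (stop)
So 77/10 = [7; 1, 2, 3].

[7; 1, 2, 3]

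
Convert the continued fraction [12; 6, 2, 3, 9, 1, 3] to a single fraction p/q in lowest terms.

Using pₖ = aₖpₖ₋₁ + pₖ₋₂ and qₖ = aₖqₖ₋₁ + qₖ₋₂:
  k=0: a=12, p=12, q=1
  k=1: a=6, p=73, q=6
  k=2: a=2, p=158, q=13
  k=3: a=3, p=547, q=45
  k=4: a=9, p=5081, q=418
  k=5: a=1, p=5628, q=463
  k=6: a=3, p=21965, q=1807

21965/1807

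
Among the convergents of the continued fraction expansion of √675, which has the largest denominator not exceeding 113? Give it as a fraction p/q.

√675 = [25; 1, 50, …] (period length 2).
Convergents:
  p_0/q_0 = 25/1
  p_1/q_1 = 26/1
  p_2/q_2 = 1325/51
  p_3/q_3 = 1351/52
  p_4/q_4 = 68875/2651
q_3 = 52 ≤ 113 < 2651 = q_4, so the answer is 1351/52.

1351/52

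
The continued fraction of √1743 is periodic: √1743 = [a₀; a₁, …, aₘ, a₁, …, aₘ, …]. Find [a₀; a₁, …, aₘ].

a₀ = ⌊√1743⌋ = 41.
With m₀=0, d₀=1 and mₖ₊₁ = dₖaₖ − mₖ, dₖ₊₁ = (n − mₖ₊₁²)/dₖ, aₖ₊₁ = ⌊(a₀+mₖ₊₁)/dₖ₊₁⌋:
  k=1: m=41, d=62, a=1
  k=2: m=21, d=21, a=2
  k=3: m=21, d=62, a=1
  k=4: m=41, d=1, a=82
d=1 and a=2a₀=82 at k=4, so the next step gives (m, d) = (41, 62) again — its k=1 value — and the period has length 4.

[41; 1, 2, 1, 82]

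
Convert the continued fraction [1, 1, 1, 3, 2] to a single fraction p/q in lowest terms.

Using pₖ = aₖpₖ₋₁ + pₖ₋₂ and qₖ = aₖqₖ₋₁ + qₖ₋₂:
  k=0: a=1, p=1, q=1
  k=1: a=1, p=2, q=1
  k=2: a=1, p=3, q=2
  k=3: a=3, p=11, q=7
  k=4: a=2, p=25, q=16

25/16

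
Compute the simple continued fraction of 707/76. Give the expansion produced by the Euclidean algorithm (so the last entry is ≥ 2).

[9; 3, 3, 3, 2]

707 = 9·76 + 23
76 = 3·23 + 7
23 = 3·7 + 2
7 = 3·2 + 1
2 = 2·1 + 0  (stop)
So 707/76 = [9; 3, 3, 3, 2].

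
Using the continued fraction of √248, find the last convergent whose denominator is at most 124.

1937/123

√248 = [15; 1, 2, 1, 30, …] (period length 4).
Convergents:
  p_0/q_0 = 15/1
  p_1/q_1 = 16/1
  p_2/q_2 = 47/3
  p_3/q_3 = 63/4
  p_4/q_4 = 1937/123
  p_5/q_5 = 2000/127
q_4 = 123 ≤ 124 < 127 = q_5, so the answer is 1937/123.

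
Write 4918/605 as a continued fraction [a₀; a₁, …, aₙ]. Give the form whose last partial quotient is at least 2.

4918 = 8·605 + 78
605 = 7·78 + 59
78 = 1·59 + 19
59 = 3·19 + 2
19 = 9·2 + 1
2 = 2·1 + 0  (stop)
So 4918/605 = [8; 7, 1, 3, 9, 2].

[8; 7, 1, 3, 9, 2]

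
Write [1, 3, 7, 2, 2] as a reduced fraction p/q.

Using pₖ = aₖpₖ₋₁ + pₖ₋₂ and qₖ = aₖqₖ₋₁ + qₖ₋₂:
  k=0: a=1, p=1, q=1
  k=1: a=3, p=4, q=3
  k=2: a=7, p=29, q=22
  k=3: a=2, p=62, q=47
  k=4: a=2, p=153, q=116

153/116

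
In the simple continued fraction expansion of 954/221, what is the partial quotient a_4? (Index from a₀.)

954 = 4·221 + 70   →  a_0 = 4
221 = 3·70 + 11   →  a_1 = 3
70 = 6·11 + 4   →  a_2 = 6
11 = 2·4 + 3   →  a_3 = 2
4 = 1·3 + 1   →  a_4 = 1

1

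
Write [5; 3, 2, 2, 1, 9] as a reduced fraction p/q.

Fold from the inside: start with 9/1.
  1 + 1/9 = 10/9
  2 + 9/10 = 29/10
  2 + 10/29 = 68/29
  3 + 29/68 = 233/68
  5 + 68/233 = 1233/233

1233/233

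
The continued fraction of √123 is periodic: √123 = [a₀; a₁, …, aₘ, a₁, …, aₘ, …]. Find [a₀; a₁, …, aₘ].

[11; 11, 22]

a₀ = ⌊√123⌋ = 11.
With m₀=0, d₀=1 and mₖ₊₁ = dₖaₖ − mₖ, dₖ₊₁ = (n − mₖ₊₁²)/dₖ, aₖ₊₁ = ⌊(a₀+mₖ₊₁)/dₖ₊₁⌋:
  k=1: m=11, d=2, a=11
  k=2: m=11, d=1, a=22
d=1 and a=2a₀=22 at k=2, so the next step gives (m, d) = (11, 2) again — its k=1 value — and the period has length 2.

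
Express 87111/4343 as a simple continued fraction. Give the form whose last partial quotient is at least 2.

[20; 17, 3, 3, 3, 3, 2]

87111 = 20*4343 + 251
4343 = 17*251 + 76
251 = 3*76 + 23
76 = 3*23 + 7
23 = 3*7 + 2
7 = 3*2 + 1
2 = 2*1 + 0  (stop)
So 87111/4343 = [20; 17, 3, 3, 3, 3, 2].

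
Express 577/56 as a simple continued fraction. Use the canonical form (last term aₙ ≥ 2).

577 = 10·56 + 17
56 = 3·17 + 5
17 = 3·5 + 2
5 = 2·2 + 1
2 = 2·1 + 0  (stop)
So 577/56 = [10; 3, 3, 2, 2].

[10; 3, 3, 2, 2]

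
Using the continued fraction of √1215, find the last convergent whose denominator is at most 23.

244/7

√1215 = [34; 1, 5, 1, 68, …] (period length 4).
Convergents:
  p_0/q_0 = 34/1
  p_1/q_1 = 35/1
  p_2/q_2 = 209/6
  p_3/q_3 = 244/7
  p_4/q_4 = 16801/482
q_3 = 7 ≤ 23 < 482 = q_4, so the answer is 244/7.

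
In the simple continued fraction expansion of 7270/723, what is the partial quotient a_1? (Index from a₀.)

7270 = 10·723 + 40   →  a_0 = 10
723 = 18·40 + 3   →  a_1 = 18

18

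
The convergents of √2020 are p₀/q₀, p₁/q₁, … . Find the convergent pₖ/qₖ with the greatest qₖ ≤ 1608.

√2020 = [44; 1, 16, 1, 88, …] (period length 4).
Convergents:
  p_0/q_0 = 44/1
  p_1/q_1 = 45/1
  p_2/q_2 = 764/17
  p_3/q_3 = 809/18
  p_4/q_4 = 71956/1601
  p_5/q_5 = 72765/1619
q_4 = 1601 ≤ 1608 < 1619 = q_5, so the answer is 71956/1601.

71956/1601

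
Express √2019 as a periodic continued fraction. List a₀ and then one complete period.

[44; 1, 13, 1, 88]

a₀ = ⌊√2019⌋ = 44.
With m₀=0, d₀=1 and mₖ₊₁ = dₖaₖ − mₖ, dₖ₊₁ = (n − mₖ₊₁²)/dₖ, aₖ₊₁ = ⌊(a₀+mₖ₊₁)/dₖ₊₁⌋:
  k=1: m=44, d=83, a=1
  k=2: m=39, d=6, a=13
  k=3: m=39, d=83, a=1
  k=4: m=44, d=1, a=88
d=1 and a=2a₀=88 at k=4, so the next step gives (m, d) = (44, 83) again — its k=1 value — and the period has length 4.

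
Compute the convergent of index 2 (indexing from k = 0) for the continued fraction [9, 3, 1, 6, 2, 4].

Using pₖ = aₖpₖ₋₁ + pₖ₋₂, qₖ = aₖqₖ₋₁ + qₖ₋₂ (with p₋₁=1, p₋₂=0, q₋₁=0, q₋₂=1):
  k=0: a=9, p=9, q=1
  k=1: a=3, p=28, q=3
  k=2: a=1, p=37, q=4

37/4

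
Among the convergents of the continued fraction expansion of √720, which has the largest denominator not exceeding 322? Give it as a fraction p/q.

8506/317

√720 = [26; 1, 4, 1, 52, …] (period length 4).
Convergents:
  p_0/q_0 = 26/1
  p_1/q_1 = 27/1
  p_2/q_2 = 134/5
  p_3/q_3 = 161/6
  p_4/q_4 = 8506/317
  p_5/q_5 = 8667/323
q_4 = 317 ≤ 322 < 323 = q_5, so the answer is 8506/317.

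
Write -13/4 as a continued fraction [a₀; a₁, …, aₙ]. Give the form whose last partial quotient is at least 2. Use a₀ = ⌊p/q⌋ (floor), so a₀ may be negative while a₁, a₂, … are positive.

[-4; 1, 3]

-13 = -4·4 + 3
4 = 1·3 + 1
3 = 3·1 + 0  (stop)
So -13/4 = [-4; 1, 3].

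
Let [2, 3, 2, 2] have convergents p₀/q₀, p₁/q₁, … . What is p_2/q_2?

16/7

Using pₖ = aₖpₖ₋₁ + pₖ₋₂, qₖ = aₖqₖ₋₁ + qₖ₋₂ (with p₋₁=1, p₋₂=0, q₋₁=0, q₋₂=1):
  k=0: a=2, p=2, q=1
  k=1: a=3, p=7, q=3
  k=2: a=2, p=16, q=7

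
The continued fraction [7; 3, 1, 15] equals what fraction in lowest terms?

457/63

Using pₖ = aₖpₖ₋₁ + pₖ₋₂ and qₖ = aₖqₖ₋₁ + qₖ₋₂:
  k=0: a=7, p=7, q=1
  k=1: a=3, p=22, q=3
  k=2: a=1, p=29, q=4
  k=3: a=15, p=457, q=63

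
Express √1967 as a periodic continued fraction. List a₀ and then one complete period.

a₀ = ⌊√1967⌋ = 44.
With m₀=0, d₀=1 and mₖ₊₁ = dₖaₖ − mₖ, dₖ₊₁ = (n − mₖ₊₁²)/dₖ, aₖ₊₁ = ⌊(a₀+mₖ₊₁)/dₖ₊₁⌋:
  k=1: m=44, d=31, a=2
  k=2: m=18, d=53, a=1
  k=3: m=35, d=14, a=5
  k=4: m=35, d=53, a=1
  k=5: m=18, d=31, a=2
  k=6: m=44, d=1, a=88
d=1 and a=2a₀=88 at k=6, so the next step gives (m, d) = (44, 31) again — its k=1 value — and the period has length 6.

[44; 2, 1, 5, 1, 2, 88]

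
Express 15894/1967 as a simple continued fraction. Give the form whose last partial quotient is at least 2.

15894 = 8×1967 + 158
1967 = 12×158 + 71
158 = 2×71 + 16
71 = 4×16 + 7
16 = 2×7 + 2
7 = 3×2 + 1
2 = 2×1 + 0  (stop)
So 15894/1967 = [8; 12, 2, 4, 2, 3, 2].

[8; 12, 2, 4, 2, 3, 2]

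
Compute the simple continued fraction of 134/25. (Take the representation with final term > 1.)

[5; 2, 1, 3, 2]

134 = 5×25 + 9
25 = 2×9 + 7
9 = 1×7 + 2
7 = 3×2 + 1
2 = 2×1 + 0  (stop)
So 134/25 = [5; 2, 1, 3, 2].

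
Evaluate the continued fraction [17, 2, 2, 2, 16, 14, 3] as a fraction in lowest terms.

Fold from the inside: start with 3/1.
  14 + 1/3 = 43/3
  16 + 3/43 = 691/43
  2 + 43/691 = 1425/691
  2 + 691/1425 = 3541/1425
  2 + 1425/3541 = 8507/3541
  17 + 3541/8507 = 148160/8507

148160/8507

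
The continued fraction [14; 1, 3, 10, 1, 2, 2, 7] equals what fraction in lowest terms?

Using pₖ = aₖpₖ₋₁ + pₖ₋₂ and qₖ = aₖqₖ₋₁ + qₖ₋₂:
  k=0: a=14, p=14, q=1
  k=1: a=1, p=15, q=1
  k=2: a=3, p=59, q=4
  k=3: a=10, p=605, q=41
  k=4: a=1, p=664, q=45
  k=5: a=2, p=1933, q=131
  k=6: a=2, p=4530, q=307
  k=7: a=7, p=33643, q=2280

33643/2280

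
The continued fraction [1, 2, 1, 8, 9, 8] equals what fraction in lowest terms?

Fold from the inside: start with 8/1.
  9 + 1/8 = 73/8
  8 + 8/73 = 592/73
  1 + 73/592 = 665/592
  2 + 592/665 = 1922/665
  1 + 665/1922 = 2587/1922

2587/1922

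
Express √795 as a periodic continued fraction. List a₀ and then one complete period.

[28; 5, 9, 5, 56]

a₀ = ⌊√795⌋ = 28.
With m₀=0, d₀=1 and mₖ₊₁ = dₖaₖ − mₖ, dₖ₊₁ = (n − mₖ₊₁²)/dₖ, aₖ₊₁ = ⌊(a₀+mₖ₊₁)/dₖ₊₁⌋:
  k=1: m=28, d=11, a=5
  k=2: m=27, d=6, a=9
  k=3: m=27, d=11, a=5
  k=4: m=28, d=1, a=56
d=1 and a=2a₀=56 at k=4, so the next step gives (m, d) = (28, 11) again — its k=1 value — and the period has length 4.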